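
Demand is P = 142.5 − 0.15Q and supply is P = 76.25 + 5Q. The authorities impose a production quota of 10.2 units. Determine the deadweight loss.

18.28

Competitive equilibrium: 142.5 − 0.15Q = 76.25 + 5Q → Q* = 12.8641, P* = 140.5704.
At Q = 10.2: demand price = 142.5 − 0.15·10.2 = 140.97; supply price = 76.25 + 5·10.2 = 127.25.
ΔQ = 12.8641 − 10.2 = 2.6641; wedge = 140.97 − 127.25 = 13.72.
Welfare loss = ½ × 2.6641 × 13.72 = 18.28.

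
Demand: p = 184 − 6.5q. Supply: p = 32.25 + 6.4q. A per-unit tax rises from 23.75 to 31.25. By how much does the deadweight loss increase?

Competitive equilibrium: 184 − 6.5q = 32.25 + 6.4q → q* = 11.7636, p* = 107.5368.
For a per-unit tax t: Δq = t/12.9, so DWL = ½·t·(t/12.9) = t²/25.8.
At t = 23.75: DWL = 21.863. At t = 31.25: DWL = 37.851.
Increase = 37.851 − 21.863 = 15.99.

15.99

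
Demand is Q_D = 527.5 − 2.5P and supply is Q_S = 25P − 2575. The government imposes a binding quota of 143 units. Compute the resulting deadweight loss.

In inverse form: demand P = 211 − 0.4Q, supply P = 103 + 0.04Q.
Competitive equilibrium: 211 − 0.4Q = 103 + 0.04Q → Q* = 245.45455, P* = 112.81818.
At Q = 143: demand price = 211 − 0.4·143 = 153.8; supply price = 103 + 0.04·143 = 108.72.
ΔQ = 245.45455 − 143 = 102.45455; wedge = 153.8 − 108.72 = 45.08.
Deadweight loss = ½ × 102.45455 × 45.08 = 2309.33.

2309.33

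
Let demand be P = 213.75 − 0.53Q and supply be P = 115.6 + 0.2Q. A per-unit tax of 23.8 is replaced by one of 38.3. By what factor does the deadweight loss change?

2.590

Competitive equilibrium: 213.75 − 0.53Q = 115.6 + 0.2Q → Q* = 134.4521, P* = 142.4904.
For a per-unit tax t: ΔQ = t/0.73, so DWL = ½·t·(t/0.73) = t²/1.46.
At t = 23.8: DWL = 387.973. At t = 38.3: DWL = 1004.719.
Ratio = (38.3/23.8)² = 2.590.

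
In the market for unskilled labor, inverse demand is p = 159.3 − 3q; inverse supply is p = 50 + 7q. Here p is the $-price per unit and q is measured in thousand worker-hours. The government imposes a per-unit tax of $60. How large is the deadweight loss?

Competitive equilibrium: 159.3 − 3q = 50 + 7q → q* = 10.93, p* = 126.51.
With the tax, the buyer price exceeds the seller price by 60: (159.3 − 3q) − (50 + 7q) = 60 → q' = 4.93.
Δq = 10.93 − 4.93 = 6; the wedge equals the tax, 60.
Welfare loss = ½ × 6 × 60 = $180 thousand.

$180 thousand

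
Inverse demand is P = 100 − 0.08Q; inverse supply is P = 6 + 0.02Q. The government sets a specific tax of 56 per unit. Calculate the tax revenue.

Competitive equilibrium: 100 − 0.08Q = 6 + 0.02Q → Q* = 940, P* = 24.8.
With the tax, the buyer price exceeds the seller price by 56: (100 − 0.08Q) − (6 + 0.02Q) = 56 → Q' = 380.
Tax revenue = 56 × 380 = 21280.

21280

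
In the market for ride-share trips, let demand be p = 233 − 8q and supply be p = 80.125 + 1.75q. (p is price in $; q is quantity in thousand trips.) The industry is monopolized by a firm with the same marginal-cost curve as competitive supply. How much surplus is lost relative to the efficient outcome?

$243.46 thousand

Competitive equilibrium: 233 − 8q = 80.125 + 1.75q → q* = 15.6795, p* = 107.5641.
Marginal revenue: MR = 233 − 16q. Set MR = MC: 233 − 16q = 80.125 + 1.75q → q_m = 8.6127.
Price p_m = 233 − 8·8.6127 = 164.0984; MC(q_m) = 80.125 + 1.75·8.6127 = 95.1972.
Competitive q* = 15.6795, so Δq = 7.0668; wedge = 164.0984 − 95.1972 = 68.9012.
Deadweight loss = ½ × 7.0668 × 68.9012 = $243.46 thousand.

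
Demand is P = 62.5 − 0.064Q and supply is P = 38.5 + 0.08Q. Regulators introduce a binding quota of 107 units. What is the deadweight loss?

Competitive equilibrium: 62.5 − 0.064Q = 38.5 + 0.08Q → Q* = 166.6667, P* = 51.8333.
At Q = 107: demand price = 62.5 − 0.064·107 = 55.652; supply price = 38.5 + 0.08·107 = 47.06.
ΔQ = 166.6667 − 107 = 59.6667; wedge = 55.652 − 47.06 = 8.592.
Welfare loss = ½ × 59.6667 × 8.592 = 256.328.

256.328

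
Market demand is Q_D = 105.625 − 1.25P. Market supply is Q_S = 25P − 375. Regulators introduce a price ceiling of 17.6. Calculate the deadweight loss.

In inverse form: demand P = 84.5 − 0.8Q, supply P = 15 + 0.04Q.
Competitive equilibrium: 84.5 − 0.8Q = 15 + 0.04Q → Q* = 82.7381, P* = 18.3095.
At the ceiling P = 17.6, quantity supplied = (17.6 − 15)/0.04 = 65.
Willingness to pay at Q' = 65: 84.5 − 0.8·65 = 32.5.
ΔQ = 82.7381 − 65 = 17.7381; wedge = 32.5 − 17.6 = 14.9.
Welfare loss = ½ × 17.7381 × 14.9 = 132.15.

132.15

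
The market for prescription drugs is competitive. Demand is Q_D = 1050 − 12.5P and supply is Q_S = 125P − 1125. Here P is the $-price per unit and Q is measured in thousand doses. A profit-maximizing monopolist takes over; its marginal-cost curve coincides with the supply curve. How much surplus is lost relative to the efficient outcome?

In inverse form: demand P = 84 − 0.08Q, supply P = 9 + 0.008Q.
Competitive equilibrium: 84 − 0.08Q = 9 + 0.008Q → Q* = 852.2727, P* = 15.8182.
Marginal revenue: MR = 84 − 0.16Q. Set MR = MC: 84 − 0.16Q = 9 + 0.008Q → Q_m = 446.4286.
Price P_m = 84 − 0.08·446.4286 = 48.2857; MC(Q_m) = 9 + 0.008·446.4286 = 12.5714.
Competitive Q* = 852.2727, so ΔQ = 405.8441; wedge = 48.2857 − 12.5714 = 35.7143.
Welfare loss = ½ × 405.8441 × 35.7143 = $7247.22 thousand.

$7247.22 thousand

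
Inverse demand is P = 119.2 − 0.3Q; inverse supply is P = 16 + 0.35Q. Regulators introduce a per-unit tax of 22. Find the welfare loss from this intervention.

Competitive equilibrium: 119.2 − 0.3Q = 16 + 0.35Q → Q* = 158.7692, P* = 71.5692.
With the tax, the buyer price exceeds the seller price by 22: (119.2 − 0.3Q) − (16 + 0.35Q) = 22 → Q' = 124.9231.
ΔQ = 158.7692 − 124.9231 = 33.8461; the wedge equals the tax, 22.
Deadweight loss = ½ × 33.8461 × 22 = 372.31.

372.31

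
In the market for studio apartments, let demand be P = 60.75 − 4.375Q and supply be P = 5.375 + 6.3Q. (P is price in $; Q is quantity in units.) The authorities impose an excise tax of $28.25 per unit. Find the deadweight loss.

Competitive equilibrium: 60.75 − 4.375Q = 5.375 + 6.3Q → Q* = 5.1874, P* = 38.0553.
With the tax, the buyer price exceeds the seller price by 28.25: (60.75 − 4.375Q) − (5.375 + 6.3Q) = 28.25 → Q' = 2.541.
ΔQ = 5.1874 − 2.541 = 2.6464; the wedge equals the tax, 28.25.
Deadweight loss = ½ × 2.6464 × 28.25 = $37.38.

$37.38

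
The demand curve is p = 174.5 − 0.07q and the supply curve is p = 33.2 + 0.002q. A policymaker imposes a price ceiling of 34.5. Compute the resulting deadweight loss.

Competitive equilibrium: 174.5 − 0.07q = 33.2 + 0.002q → q* = 1962.5, p* = 37.125.
At the ceiling p = 34.5, quantity supplied = (34.5 − 33.2)/0.002 = 650.
Willingness to pay at q' = 650: 174.5 − 0.07·650 = 129.
Δq = 1962.5 − 650 = 1312.5; wedge = 129 − 34.5 = 94.5.
DWL = ½ × 1312.5 × 94.5 = 62015.625.

62015.625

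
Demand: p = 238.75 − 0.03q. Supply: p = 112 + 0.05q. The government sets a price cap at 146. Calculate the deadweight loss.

32715.77

Competitive equilibrium: 238.75 − 0.03q = 112 + 0.05q → q* = 1584.375, p* = 191.2188.
At the ceiling p = 146, quantity supplied = (146 − 112)/0.05 = 680.
Willingness to pay at q' = 680: 238.75 − 0.03·680 = 218.35.
Δq = 1584.375 − 680 = 904.375; wedge = 218.35 − 146 = 72.35.
DWL = ½ × 904.375 × 72.35 = 32715.77.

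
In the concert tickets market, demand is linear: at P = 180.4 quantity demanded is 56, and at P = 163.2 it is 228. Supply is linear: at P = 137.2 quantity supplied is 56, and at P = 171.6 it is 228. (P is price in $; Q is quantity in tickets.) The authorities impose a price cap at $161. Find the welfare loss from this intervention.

$93.75

Demand slope = (163.2 − 180.4)/(228 − 56) = −0.1, so P = 186 − 0.1Q.
Supply slope = (171.6 − 137.2)/(228 − 56) = 0.2, so P = 126 + 0.2Q.
Competitive equilibrium: 186 − 0.1Q = 126 + 0.2Q → Q* = 200, P* = 166.
At the ceiling P = 161, quantity supplied = (161 − 126)/0.2 = 175.
Willingness to pay at Q' = 175: 186 − 0.1·175 = 168.5.
ΔQ = 200 − 175 = 25; wedge = 168.5 − 161 = 7.5.
Welfare loss = ½ × 25 × 7.5 = $93.75.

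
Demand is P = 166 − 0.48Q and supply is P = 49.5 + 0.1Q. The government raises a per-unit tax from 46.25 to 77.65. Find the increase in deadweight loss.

Competitive equilibrium: 166 − 0.48Q = 49.5 + 0.1Q → Q* = 200.8621, P* = 69.5862.
For a per-unit tax t: ΔQ = t/0.58, so DWL = ½·t·(t/0.58) = t²/1.16.
At t = 46.25: DWL = 1844.0194. At t = 77.65: DWL = 5197.8642.
Increase = 5197.8642 − 1844.0194 = 3353.84.

3353.84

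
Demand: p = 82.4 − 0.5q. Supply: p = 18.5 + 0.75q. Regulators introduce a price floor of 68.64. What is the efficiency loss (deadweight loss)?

Competitive equilibrium: 82.4 − 0.5q = 18.5 + 0.75q → q* = 51.12, p* = 56.84.
At the floor p = 68.64, quantity demanded = (82.4 − 68.64)/0.5 = 27.52.
Sellers' marginal cost at q' = 27.52: 18.5 + 0.75·27.52 = 39.14.
Δq = 51.12 − 27.52 = 23.6; wedge = 68.64 − 39.14 = 29.5.
Welfare loss = ½ × 23.6 × 29.5 = 348.10.

348.10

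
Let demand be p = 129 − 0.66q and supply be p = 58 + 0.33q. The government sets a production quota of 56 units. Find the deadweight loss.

122.28

Competitive equilibrium: 129 − 0.66q = 58 + 0.33q → q* = 71.7172, p* = 81.6667.
At q = 56: demand price = 129 − 0.66·56 = 92.04; supply price = 58 + 0.33·56 = 76.48.
Δq = 71.7172 − 56 = 15.7172; wedge = 92.04 − 76.48 = 15.56.
DWL = ½ × 15.7172 × 15.56 = 122.28.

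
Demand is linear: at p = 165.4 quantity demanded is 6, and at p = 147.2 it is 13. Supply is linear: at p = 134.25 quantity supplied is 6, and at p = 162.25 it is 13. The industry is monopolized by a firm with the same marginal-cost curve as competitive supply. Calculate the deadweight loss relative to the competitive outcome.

Demand slope = (147.2 − 165.4)/(13 − 6) = −2.6, so p = 181 − 2.6q.
Supply slope = (162.25 − 134.25)/(13 − 6) = 4, so p = 110.25 + 4q.
Competitive equilibrium: 181 − 2.6q = 110.25 + 4q → q* = 10.7197, p* = 153.1288.
Marginal revenue: MR = 181 − 5.2q. Set MR = MC: 181 − 5.2q = 110.25 + 4q → q_m = 7.6902.
Price p_m = 181 − 2.6·7.6902 = 161.0055; MC(q_m) = 110.25 + 4·7.6902 = 141.0108.
Competitive q* = 10.7197, so Δq = 3.0295; wedge = 161.0055 − 141.0108 = 19.9947.
The triangle = ½ × 3.0295 × 19.9947 = 30.29.

30.29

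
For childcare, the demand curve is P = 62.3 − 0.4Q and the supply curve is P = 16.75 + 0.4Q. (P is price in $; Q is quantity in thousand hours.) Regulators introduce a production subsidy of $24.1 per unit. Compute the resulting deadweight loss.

Competitive equilibrium: 62.3 − 0.4Q = 16.75 + 0.4Q → Q* = 56.9375, P* = 39.525.
The subsidy lowers effective supply by 24.1: P = 0.4Q − 7.35.
New quantity: 62.3 − 0.4Q = 0.4Q − 7.35 → Q' = 87.0625.
Overproduction ΔQ = 87.0625 − 56.9375 = 30.125; wedge = subsidy = 24.1.
The triangle = ½ × 30.125 × 24.1 = $363.01 thousand.

$363.01 thousand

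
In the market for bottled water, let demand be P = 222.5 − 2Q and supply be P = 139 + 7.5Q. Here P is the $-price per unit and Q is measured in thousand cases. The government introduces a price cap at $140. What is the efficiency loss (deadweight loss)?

$355.91 thousand

Competitive equilibrium: 222.5 − 2Q = 139 + 7.5Q → Q* = 8.7895, P* = 204.9211.
At the ceiling P = 140, quantity supplied = (140 − 139)/7.5 = 0.1333.
Willingness to pay at Q' = 0.1333: 222.5 − 2·0.1333 = 222.2334.
ΔQ = 8.7895 − 0.1333 = 8.6562; wedge = 222.2334 − 140 = 82.2334.
Deadweight loss = ½ × 8.6562 × 82.2334 = $355.91 thousand.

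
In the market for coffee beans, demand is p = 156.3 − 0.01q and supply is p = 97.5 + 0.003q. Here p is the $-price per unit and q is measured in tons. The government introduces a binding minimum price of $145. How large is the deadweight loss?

Competitive equilibrium: 156.3 − 0.01q = 97.5 + 0.003q → q* = 4523.0769, p* = 111.0692.
At the floor p = 145, quantity demanded = (156.3 − 145)/0.01 = 1130.
Sellers' marginal cost at q' = 1130: 97.5 + 0.003·1130 = 100.89.
Δq = 4523.0769 − 1130 = 3393.0769; wedge = 145 − 100.89 = 44.11.
Welfare loss = ½ × 3393.0769 × 44.11 = $74834.31.

$74834.31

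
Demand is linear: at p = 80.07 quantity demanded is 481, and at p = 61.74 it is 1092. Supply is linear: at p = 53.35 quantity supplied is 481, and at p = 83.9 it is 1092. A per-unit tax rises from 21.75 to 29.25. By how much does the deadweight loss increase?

2390.625

Demand slope = (61.74 − 80.07)/(1092 − 481) = −0.03, so p = 94.5 − 0.03q.
Supply slope = (83.9 − 53.35)/(1092 − 481) = 0.05, so p = 29.3 + 0.05q.
Competitive equilibrium: 94.5 − 0.03q = 29.3 + 0.05q → q* = 815, p* = 70.05.
For a per-unit tax t: Δq = t/0.08, so DWL = ½·t·(t/0.08) = t²/0.16.
At t = 21.75: DWL = 2956.641. At t = 29.25: DWL = 5347.266.
Increase = 5347.266 − 2956.641 = 2390.625.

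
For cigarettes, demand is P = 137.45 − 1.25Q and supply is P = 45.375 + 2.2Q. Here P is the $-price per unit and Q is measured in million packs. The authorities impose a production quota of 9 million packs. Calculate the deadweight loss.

Competitive equilibrium: 137.45 − 1.25Q = 45.375 + 2.2Q → Q* = 26.6884, P* = 104.0895.
At Q = 9: demand price = 137.45 − 1.25·9 = 126.2; supply price = 45.375 + 2.2·9 = 65.175.
ΔQ = 26.6884 − 9 = 17.6884; wedge = 126.2 − 65.175 = 61.025.
DWL = ½ × 17.6884 × 61.025 = $539.72 million.

$539.72 million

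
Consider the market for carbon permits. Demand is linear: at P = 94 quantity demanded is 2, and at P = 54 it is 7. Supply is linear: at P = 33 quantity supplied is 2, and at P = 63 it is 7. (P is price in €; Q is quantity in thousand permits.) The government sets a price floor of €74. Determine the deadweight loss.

Demand slope = (54 − 94)/(7 − 2) = −8, so P = 110 − 8Q.
Supply slope = (63 − 33)/(7 − 2) = 6, so P = 21 + 6Q.
Competitive equilibrium: 110 − 8Q = 21 + 6Q → Q* = 6.3571, P* = 59.1429.
At the floor P = 74, quantity demanded = (110 − 74)/8 = 4.5.
Sellers' marginal cost at Q' = 4.5: 21 + 6·4.5 = 48.
ΔQ = 6.3571 − 4.5 = 1.8571; wedge = 74 − 48 = 26.
The triangle = ½ × 1.8571 × 26 = €24.14 thousand.

€24.14 thousand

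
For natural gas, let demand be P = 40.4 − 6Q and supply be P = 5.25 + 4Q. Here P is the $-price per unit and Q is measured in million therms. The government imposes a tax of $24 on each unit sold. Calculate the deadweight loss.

$28.80 million

Competitive equilibrium: 40.4 − 6Q = 5.25 + 4Q → Q* = 3.515, P* = 19.31.
With the tax, the buyer price exceeds the seller price by 24: (40.4 − 6Q) − (5.25 + 4Q) = 24 → Q' = 1.115.
ΔQ = 3.515 − 1.115 = 2.4; the wedge equals the tax, 24.
Welfare loss = ½ × 2.4 × 24 = $28.80 million.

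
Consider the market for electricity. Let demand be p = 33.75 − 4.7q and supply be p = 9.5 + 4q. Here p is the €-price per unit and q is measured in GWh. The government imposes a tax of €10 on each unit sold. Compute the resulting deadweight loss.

Competitive equilibrium: 33.75 − 4.7q = 9.5 + 4q → q* = 2.7874, p* = 20.6494.
With the tax, the buyer price exceeds the seller price by 10: (33.75 − 4.7q) − (9.5 + 4q) = 10 → q' = 1.6379.
Δq = 2.7874 − 1.6379 = 1.1495; the wedge equals the tax, 10.
The triangle = ½ × 1.1495 × 10 = €5.75.

€5.75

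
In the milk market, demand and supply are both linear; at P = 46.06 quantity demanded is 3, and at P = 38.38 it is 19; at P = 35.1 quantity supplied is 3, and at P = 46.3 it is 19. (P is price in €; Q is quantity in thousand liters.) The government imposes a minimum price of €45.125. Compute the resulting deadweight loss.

Demand slope = (38.38 − 46.06)/(19 − 3) = −0.48, so P = 47.5 − 0.48Q.
Supply slope = (46.3 − 35.1)/(19 − 3) = 0.7, so P = 33 + 0.7Q.
Competitive equilibrium: 47.5 − 0.48Q = 33 + 0.7Q → Q* = 12.2881, P* = 41.6017.
At the floor P = 45.125, quantity demanded = (47.5 − 45.125)/0.48 = 4.9479.
Sellers' marginal cost at Q' = 4.9479: 33 + 0.7·4.9479 = 36.4635.
ΔQ = 12.2881 − 4.9479 = 7.3402; wedge = 45.125 − 36.4635 = 8.6615.
The triangle = ½ × 7.3402 × 8.6615 = €31.79 thousand.

€31.79 thousand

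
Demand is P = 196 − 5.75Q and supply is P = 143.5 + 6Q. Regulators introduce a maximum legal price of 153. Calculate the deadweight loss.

48.89

Competitive equilibrium: 196 − 5.75Q = 143.5 + 6Q → Q* = 4.4681, P* = 170.3085.
At the ceiling P = 153, quantity supplied = (153 − 143.5)/6 = 1.5833.
Willingness to pay at Q' = 1.5833: 196 − 5.75·1.5833 = 186.896.
ΔQ = 4.4681 − 1.5833 = 2.8848; wedge = 186.896 − 153 = 33.896.
Welfare loss = ½ × 2.8848 × 33.896 = 48.89.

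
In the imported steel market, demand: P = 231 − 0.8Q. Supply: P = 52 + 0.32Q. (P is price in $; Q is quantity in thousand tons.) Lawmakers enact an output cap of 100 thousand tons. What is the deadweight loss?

Competitive equilibrium: 231 − 0.8Q = 52 + 0.32Q → Q* = 159.8214, P* = 103.1429.
At Q = 100: demand price = 231 − 0.8·100 = 151; supply price = 52 + 0.32·100 = 84.
ΔQ = 159.8214 − 100 = 59.8214; wedge = 151 − 84 = 67.
DWL = ½ × 59.8214 × 67 = $2004.02 thousand.

$2004.02 thousand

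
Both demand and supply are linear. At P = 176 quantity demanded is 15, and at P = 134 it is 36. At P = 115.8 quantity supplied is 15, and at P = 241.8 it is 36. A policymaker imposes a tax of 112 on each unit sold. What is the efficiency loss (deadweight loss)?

Demand slope = (134 − 176)/(36 − 15) = −2, so P = 206 − 2Q.
Supply slope = (241.8 − 115.8)/(36 − 15) = 6, so P = 25.8 + 6Q.
Competitive equilibrium: 206 − 2Q = 25.8 + 6Q → Q* = 22.525, P* = 160.95.
With the tax, the buyer price exceeds the seller price by 112: (206 − 2Q) − (25.8 + 6Q) = 112 → Q' = 8.525.
ΔQ = 22.525 − 8.525 = 14; the wedge equals the tax, 112.
Welfare loss = ½ × 14 × 112 = 784.

784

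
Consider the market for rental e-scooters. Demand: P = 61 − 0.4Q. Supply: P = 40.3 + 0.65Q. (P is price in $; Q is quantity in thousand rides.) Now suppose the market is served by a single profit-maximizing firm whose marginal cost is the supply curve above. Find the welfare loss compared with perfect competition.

Competitive equilibrium: 61 − 0.4Q = 40.3 + 0.65Q → Q* = 19.7143, P* = 53.1143.
Marginal revenue: MR = 61 − 0.8Q. Set MR = MC: 61 − 0.8Q = 40.3 + 0.65Q → Q_m = 14.2759.
Price P_m = 61 − 0.4·14.2759 = 55.2896; MC(Q_m) = 40.3 + 0.65·14.2759 = 49.5793.
Competitive Q* = 19.7143, so ΔQ = 5.4384; wedge = 55.2896 − 49.5793 = 5.7103.
Welfare loss = ½ × 5.4384 × 5.7103 = $15.53 thousand.

$15.53 thousand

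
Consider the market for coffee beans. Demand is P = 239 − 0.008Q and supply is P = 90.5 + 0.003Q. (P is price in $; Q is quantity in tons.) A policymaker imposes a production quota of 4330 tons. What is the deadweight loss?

Competitive equilibrium: 239 − 0.008Q = 90.5 + 0.003Q → Q* = 13500, P* = 131.
At Q = 4330: demand price = 239 − 0.008·4330 = 204.36; supply price = 90.5 + 0.003·4330 = 103.49.
ΔQ = 13500 − 4330 = 9170; wedge = 204.36 − 103.49 = 100.87.
Welfare loss = ½ × 9170 × 100.87 = $462488.95.

$462488.95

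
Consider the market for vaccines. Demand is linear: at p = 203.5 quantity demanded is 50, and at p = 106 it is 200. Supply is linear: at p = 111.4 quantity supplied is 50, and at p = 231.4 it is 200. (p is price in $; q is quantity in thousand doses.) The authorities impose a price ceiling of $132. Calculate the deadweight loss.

$1034.11 thousand

Demand slope = (106 − 203.5)/(200 − 50) = −0.65, so p = 236 − 0.65q.
Supply slope = (231.4 − 111.4)/(200 − 50) = 0.8, so p = 71.4 + 0.8q.
Competitive equilibrium: 236 − 0.65q = 71.4 + 0.8q → q* = 113.5172, p* = 162.2138.
At the ceiling p = 132, quantity supplied = (132 − 71.4)/0.8 = 75.75.
Willingness to pay at q' = 75.75: 236 − 0.65·75.75 = 186.7625.
Δq = 113.5172 − 75.75 = 37.7672; wedge = 186.7625 − 132 = 54.7625.
Deadweight loss = ½ × 37.7672 × 54.7625 = $1034.11 thousand.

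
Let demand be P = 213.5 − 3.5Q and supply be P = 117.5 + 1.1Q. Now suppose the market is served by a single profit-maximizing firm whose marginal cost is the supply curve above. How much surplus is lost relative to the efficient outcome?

Competitive equilibrium: 213.5 − 3.5Q = 117.5 + 1.1Q → Q* = 20.8696, P* = 140.4565.
Marginal revenue: MR = 213.5 − 7Q. Set MR = MC: 213.5 − 7Q = 117.5 + 1.1Q → Q_m = 11.8519.
Price P_m = 213.5 − 3.5·11.8519 = 172.0184; MC(Q_m) = 117.5 + 1.1·11.8519 = 130.5371.
Competitive Q* = 20.8696, so ΔQ = 9.0177; wedge = 172.0184 − 130.5371 = 41.4813.
The triangle = ½ × 9.0177 × 41.4813 = 187.03.

187.03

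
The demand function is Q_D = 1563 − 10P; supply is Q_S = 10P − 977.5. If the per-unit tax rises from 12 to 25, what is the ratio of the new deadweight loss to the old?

In inverse form: demand P = 156.3 − 0.1Q, supply P = 97.75 + 0.1Q.
Competitive equilibrium: 156.3 − 0.1Q = 97.75 + 0.1Q → Q* = 292.75, P* = 127.025.
For a per-unit tax t: ΔQ = t/0.2, so DWL = ½·t·(t/0.2) = t²/0.4.
At t = 12: DWL = 360. At t = 25: DWL = 1562.5.
Ratio = (25/12)² = 4.340.

4.340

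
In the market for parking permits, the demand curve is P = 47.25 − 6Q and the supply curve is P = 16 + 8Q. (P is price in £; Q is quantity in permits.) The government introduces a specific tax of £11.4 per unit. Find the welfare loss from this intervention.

£4.64

Competitive equilibrium: 47.25 − 6Q = 16 + 8Q → Q* = 2.2321, P* = 33.8571.
With the tax, the buyer price exceeds the seller price by 11.4: (47.25 − 6Q) − (16 + 8Q) = 11.4 → Q' = 1.4179.
ΔQ = 2.2321 − 1.4179 = 0.8142; the wedge equals the tax, 11.4.
Welfare loss = ½ × 0.8142 × 11.4 = £4.64.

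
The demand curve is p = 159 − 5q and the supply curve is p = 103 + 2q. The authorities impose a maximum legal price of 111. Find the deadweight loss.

56

Competitive equilibrium: 159 − 5q = 103 + 2q → q* = 8, p* = 119.
At the ceiling p = 111, quantity supplied = (111 − 103)/2 = 4.
Willingness to pay at q' = 4: 159 − 5·4 = 139.
Δq = 8 − 4 = 4; wedge = 139 − 111 = 28.
The triangle = ½ × 4 × 28 = 56.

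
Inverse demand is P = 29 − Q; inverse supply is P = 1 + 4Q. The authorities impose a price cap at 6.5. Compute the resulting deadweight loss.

44.63

Competitive equilibrium: 29 − Q = 1 + 4Q → Q* = 5.6, P* = 23.4.
At the ceiling P = 6.5, quantity supplied = (6.5 − 1)/4 = 1.375.
Willingness to pay at Q' = 1.375: 29 − 1·1.375 = 27.625.
ΔQ = 5.6 − 1.375 = 4.225; wedge = 27.625 − 6.5 = 21.125.
The triangle = ½ × 4.225 × 21.125 = 44.63.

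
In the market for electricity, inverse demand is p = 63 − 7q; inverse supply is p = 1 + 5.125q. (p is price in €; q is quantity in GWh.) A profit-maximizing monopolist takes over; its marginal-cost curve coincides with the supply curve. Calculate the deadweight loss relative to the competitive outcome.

€21.24

Competitive equilibrium: 63 − 7q = 1 + 5.125q → q* = 5.1134, p* = 27.2062.
Marginal revenue: MR = 63 − 14q. Set MR = MC: 63 − 14q = 1 + 5.125q → q_m = 3.2418.
Price p_m = 63 − 7·3.2418 = 40.3074; MC(q_m) = 1 + 5.125·3.2418 = 17.6142.
Competitive q* = 5.1134, so Δq = 1.8716; wedge = 40.3074 − 17.6142 = 22.6932.
Deadweight loss = ½ × 1.8716 × 22.6932 = €21.24.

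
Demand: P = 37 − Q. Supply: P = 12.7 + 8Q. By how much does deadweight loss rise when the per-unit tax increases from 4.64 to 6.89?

1.44

Competitive equilibrium: 37 − Q = 12.7 + 8Q → Q* = 2.7, P* = 34.3.
For a per-unit tax t: ΔQ = t/9, so DWL = ½·t·(t/9) = t²/18.
At t = 4.64: DWL = 1.196. At t = 6.89: DWL = 2.637.
Increase = 2.637 − 1.196 = 1.44.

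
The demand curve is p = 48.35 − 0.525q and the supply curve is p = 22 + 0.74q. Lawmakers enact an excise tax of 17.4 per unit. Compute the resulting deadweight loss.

119.67

Competitive equilibrium: 48.35 − 0.525q = 22 + 0.74q → q* = 20.83, p* = 37.4142.
With the tax, the buyer price exceeds the seller price by 17.4: (48.35 − 0.525q) − (22 + 0.74q) = 17.4 → q' = 7.0751.
Δq = 20.83 − 7.0751 = 13.7549; the wedge equals the tax, 17.4.
The triangle = ½ × 13.7549 × 17.4 = 119.67.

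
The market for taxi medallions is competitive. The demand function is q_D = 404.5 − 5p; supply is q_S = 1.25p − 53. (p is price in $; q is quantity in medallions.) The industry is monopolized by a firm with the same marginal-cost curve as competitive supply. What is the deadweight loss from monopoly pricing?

In inverse form: demand p = 80.9 − 0.2q, supply p = 42.4 + 0.8q.
Competitive equilibrium: 80.9 − 0.2q = 42.4 + 0.8q → q* = 38.5, p* = 73.2.
Marginal revenue: MR = 80.9 − 0.4q. Set MR = MC: 80.9 − 0.4q = 42.4 + 0.8q → q_m = 32.0833.
Price p_m = 80.9 − 0.2·32.0833 = 74.4833; MC(q_m) = 42.4 + 0.8·32.0833 = 68.0666.
Competitive q* = 38.5, so Δq = 6.4167; wedge = 74.4833 − 68.0666 = 6.4167.
DWL = ½ × 6.4167 × 6.4167 = $20.59.

$20.59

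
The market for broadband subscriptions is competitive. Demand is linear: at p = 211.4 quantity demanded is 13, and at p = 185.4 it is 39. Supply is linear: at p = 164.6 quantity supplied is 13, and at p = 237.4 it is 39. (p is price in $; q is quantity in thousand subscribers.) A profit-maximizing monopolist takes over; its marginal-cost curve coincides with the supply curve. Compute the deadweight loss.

$52.85 thousand

Demand slope = (185.4 − 211.4)/(39 − 13) = −1, so p = 224.4 − q.
Supply slope = (237.4 − 164.6)/(39 − 13) = 2.8, so p = 128.2 + 2.8q.
Competitive equilibrium: 224.4 − q = 128.2 + 2.8q → q* = 25.3158, p* = 199.0842.
Marginal revenue: MR = 224.4 − 2q. Set MR = MC: 224.4 − 2q = 128.2 + 2.8q → q_m = 20.0417.
Price p_m = 224.4 − 1·20.0417 = 204.3583; MC(q_m) = 128.2 + 2.8·20.0417 = 184.3168.
Competitive q* = 25.3158, so Δq = 5.2741; wedge = 204.3583 − 184.3168 = 20.0415.
The triangle = ½ × 5.2741 × 20.0415 = $52.85 thousand.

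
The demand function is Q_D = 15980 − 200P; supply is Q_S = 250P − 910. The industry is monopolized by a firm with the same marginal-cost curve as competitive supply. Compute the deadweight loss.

In inverse form: demand P = 79.9 − 0.005Q, supply P = 3.64 + 0.004Q.
Competitive equilibrium: 79.9 − 0.005Q = 3.64 + 0.004Q → Q* = 8473.333333, P* = 37.533333.
Marginal revenue: MR = 79.9 − 0.01Q. Set MR = MC: 79.9 − 0.01Q = 3.64 + 0.004Q → Q_m = 5447.142857.
Price P_m = 79.9 − 0.005·5447.142857 = 52.664286; MC(Q_m) = 3.64 + 0.004·5447.142857 = 25.428571.
Competitive Q* = 8473.333333, so ΔQ = 3026.190476; wedge = 52.664286 − 25.428571 = 27.235715.
Welfare loss = ½ × 3026.190476 × 27.235715 = 41210.23.

41210.23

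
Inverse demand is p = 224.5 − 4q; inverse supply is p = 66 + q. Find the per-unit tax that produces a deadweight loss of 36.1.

Competitive equilibrium: 224.5 − 4q = 66 + q → q* = 31.7, p* = 97.7.
A tax t gives Δq = t/5 and wedge t, so DWL = t²/10.
t²/10 = 36.1 → t² = 361 → t = 19.

19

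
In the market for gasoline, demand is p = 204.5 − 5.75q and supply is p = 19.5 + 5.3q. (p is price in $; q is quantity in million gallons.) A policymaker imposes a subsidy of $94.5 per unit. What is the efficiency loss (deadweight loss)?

$404.08 million

Competitive equilibrium: 204.5 − 5.75q = 19.5 + 5.3q → q* = 16.7421, p* = 108.233.
The subsidy lowers effective supply by 94.5: p = 5.3q − 75.
New quantity: 204.5 − 5.75q = 5.3q − 75 → q' = 25.2941.
Overproduction Δq = 25.2941 − 16.7421 = 8.552; wedge = subsidy = 94.5.
Deadweight loss = ½ × 8.552 × 94.5 = $404.08 million.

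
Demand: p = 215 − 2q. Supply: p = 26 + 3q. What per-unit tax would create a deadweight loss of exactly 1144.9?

Competitive equilibrium: 215 − 2q = 26 + 3q → q* = 37.8, p* = 139.4.
A tax t gives Δq = t/5 and wedge t, so DWL = t²/10.
t²/10 = 1144.9 → t² = 11449 → t = 107.

107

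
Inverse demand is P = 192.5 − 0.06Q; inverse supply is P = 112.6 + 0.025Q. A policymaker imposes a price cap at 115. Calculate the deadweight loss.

30274.28

Competitive equilibrium: 192.5 − 0.06Q = 112.6 + 0.025Q → Q* = 940, P* = 136.1.
At the ceiling P = 115, quantity supplied = (115 − 112.6)/0.025 = 96.
Willingness to pay at Q' = 96: 192.5 − 0.06·96 = 186.74.
ΔQ = 940 − 96 = 844; wedge = 186.74 − 115 = 71.74.
Deadweight loss = ½ × 844 × 71.74 = 30274.28.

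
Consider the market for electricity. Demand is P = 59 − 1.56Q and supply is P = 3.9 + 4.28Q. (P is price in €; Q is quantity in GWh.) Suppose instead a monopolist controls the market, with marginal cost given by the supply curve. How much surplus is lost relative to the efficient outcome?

€11.55

Competitive equilibrium: 59 − 1.56Q = 3.9 + 4.28Q → Q* = 9.4349, P* = 44.2815.
Marginal revenue: MR = 59 − 3.12Q. Set MR = MC: 59 − 3.12Q = 3.9 + 4.28Q → Q_m = 7.4459.
Price P_m = 59 − 1.56·7.4459 = 47.3844; MC(Q_m) = 3.9 + 4.28·7.4459 = 35.7685.
Competitive Q* = 9.4349, so ΔQ = 1.989; wedge = 47.3844 − 35.7685 = 11.6159.
Deadweight loss = ½ × 1.989 × 11.6159 = €11.55.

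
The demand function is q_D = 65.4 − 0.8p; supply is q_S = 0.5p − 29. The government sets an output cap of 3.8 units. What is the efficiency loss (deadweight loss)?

19.99

In inverse form: demand p = 81.75 − 1.25q, supply p = 58 + 2q.
Competitive equilibrium: 81.75 − 1.25q = 58 + 2q → q* = 7.3077, p* = 72.6154.
At q = 3.8: demand price = 81.75 − 1.25·3.8 = 77; supply price = 58 + 2·3.8 = 65.6.
Δq = 7.3077 − 3.8 = 3.5077; wedge = 77 − 65.6 = 11.4.
The triangle = ½ × 3.5077 × 11.4 = 19.99.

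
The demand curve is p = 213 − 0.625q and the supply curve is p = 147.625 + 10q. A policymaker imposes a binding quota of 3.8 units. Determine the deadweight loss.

Competitive equilibrium: 213 − 0.625q = 147.625 + 10q → q* = 6.1529, p* = 209.1544.
At q = 3.8: demand price = 213 − 0.625·3.8 = 210.625; supply price = 147.625 + 10·3.8 = 185.625.
Δq = 6.1529 − 3.8 = 2.3529; wedge = 210.625 − 185.625 = 25.
DWL = ½ × 2.3529 × 25 = 29.41.

29.41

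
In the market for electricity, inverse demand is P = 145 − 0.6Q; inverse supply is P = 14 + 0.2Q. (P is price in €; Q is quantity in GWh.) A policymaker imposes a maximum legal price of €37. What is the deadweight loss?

€950.625

Competitive equilibrium: 145 − 0.6Q = 14 + 0.2Q → Q* = 163.75, P* = 46.75.
At the ceiling P = 37, quantity supplied = (37 − 14)/0.2 = 115.
Willingness to pay at Q' = 115: 145 − 0.6·115 = 76.
ΔQ = 163.75 − 115 = 48.75; wedge = 76 − 37 = 39.
Deadweight loss = ½ × 48.75 × 39 = €950.625.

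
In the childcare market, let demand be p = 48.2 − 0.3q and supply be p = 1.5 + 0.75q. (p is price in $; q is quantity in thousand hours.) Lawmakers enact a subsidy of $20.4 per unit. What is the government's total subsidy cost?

Competitive equilibrium: 48.2 − 0.3q = 1.5 + 0.75q → q* = 44.4762, p* = 34.8571.
The subsidy lowers effective supply by 20.4: p = 0.75q − 18.9.
New quantity: 48.2 − 0.3q = 0.75q − 18.9 → q' = 63.9048.
Total subsidy cost = 20.4 × 63.9048 = $1303.66 thousand.

$1303.66 thousand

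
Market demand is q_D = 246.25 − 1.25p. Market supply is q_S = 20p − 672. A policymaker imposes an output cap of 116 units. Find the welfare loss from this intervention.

In inverse form: demand p = 197 − 0.8q, supply p = 33.6 + 0.05q.
Competitive equilibrium: 197 − 0.8q = 33.6 + 0.05q → q* = 192.2353, p* = 43.2118.
At q = 116: demand price = 197 − 0.8·116 = 104.2; supply price = 33.6 + 0.05·116 = 39.4.
Δq = 192.2353 − 116 = 76.2353; wedge = 104.2 − 39.4 = 64.8.
The triangle = ½ × 76.2353 × 64.8 = 2470.02.

2470.02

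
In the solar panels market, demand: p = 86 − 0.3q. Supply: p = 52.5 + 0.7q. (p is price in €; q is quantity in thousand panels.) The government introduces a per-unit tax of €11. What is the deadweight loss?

Competitive equilibrium: 86 − 0.3q = 52.5 + 0.7q → q* = 33.5, p* = 75.95.
With the tax, the buyer price exceeds the seller price by 11: (86 − 0.3q) − (52.5 + 0.7q) = 11 → q' = 22.5.
Δq = 33.5 − 22.5 = 11; the wedge equals the tax, 11.
Deadweight loss = ½ × 11 × 11 = €60.50 thousand.

€60.50 thousand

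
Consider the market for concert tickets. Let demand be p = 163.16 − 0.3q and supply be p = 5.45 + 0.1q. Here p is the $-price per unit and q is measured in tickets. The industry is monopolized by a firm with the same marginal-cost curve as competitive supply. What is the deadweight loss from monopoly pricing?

Competitive equilibrium: 163.16 − 0.3q = 5.45 + 0.1q → q* = 394.275, p* = 44.8775.
Marginal revenue: MR = 163.16 − 0.6q. Set MR = MC: 163.16 − 0.6q = 5.45 + 0.1q → q_m = 225.3.
Price p_m = 163.16 − 0.3·225.3 = 95.57; MC(q_m) = 5.45 + 0.1·225.3 = 27.98.
Competitive q* = 394.275, so Δq = 168.975; wedge = 95.57 − 27.98 = 67.59.
The triangle = ½ × 168.975 × 67.59 = $5710.51.

$5710.51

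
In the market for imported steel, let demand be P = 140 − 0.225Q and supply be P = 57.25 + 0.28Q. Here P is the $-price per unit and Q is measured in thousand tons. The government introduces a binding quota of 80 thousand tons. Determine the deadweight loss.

$1775.76 thousand

Competitive equilibrium: 140 − 0.225Q = 57.25 + 0.28Q → Q* = 163.86139, P* = 103.13119.
At Q = 80: demand price = 140 − 0.225·80 = 122; supply price = 57.25 + 0.28·80 = 79.65.
ΔQ = 163.86139 − 80 = 83.86139; wedge = 122 − 79.65 = 42.35.
DWL = ½ × 83.86139 × 42.35 = $1775.76 thousand.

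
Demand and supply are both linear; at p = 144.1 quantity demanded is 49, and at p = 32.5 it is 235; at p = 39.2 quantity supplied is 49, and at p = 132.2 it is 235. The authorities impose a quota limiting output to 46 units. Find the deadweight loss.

5321.47

Demand slope = (32.5 − 144.1)/(235 − 49) = −0.6, so p = 173.5 − 0.6q.
Supply slope = (132.2 − 39.2)/(235 − 49) = 0.5, so p = 14.7 + 0.5q.
Competitive equilibrium: 173.5 − 0.6q = 14.7 + 0.5q → q* = 144.3636, p* = 86.8818.
At q = 46: demand price = 173.5 − 0.6·46 = 145.9; supply price = 14.7 + 0.5·46 = 37.7.
Δq = 144.3636 − 46 = 98.3636; wedge = 145.9 − 37.7 = 108.2.
Welfare loss = ½ × 98.3636 × 108.2 = 5321.47.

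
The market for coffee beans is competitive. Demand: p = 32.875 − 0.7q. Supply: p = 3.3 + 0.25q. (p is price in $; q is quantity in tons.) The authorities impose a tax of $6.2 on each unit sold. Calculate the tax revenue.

Competitive equilibrium: 32.875 − 0.7q = 3.3 + 0.25q → q* = 31.1316, p* = 11.0829.
With the tax, the buyer price exceeds the seller price by 6.2: (32.875 − 0.7q) − (3.3 + 0.25q) = 6.2 → q' = 24.6053.
Tax revenue = 6.2 × 24.6053 = $152.55.

$152.55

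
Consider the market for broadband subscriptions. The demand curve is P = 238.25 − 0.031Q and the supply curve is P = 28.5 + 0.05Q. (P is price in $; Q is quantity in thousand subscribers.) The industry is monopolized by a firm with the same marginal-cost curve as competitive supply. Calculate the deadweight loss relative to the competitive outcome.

$20805.41 thousand

Competitive equilibrium: 238.25 − 0.031Q = 28.5 + 0.05Q → Q* = 2589.5062, P* = 157.9753.
Marginal revenue: MR = 238.25 − 0.062Q. Set MR = MC: 238.25 − 0.062Q = 28.5 + 0.05Q → Q_m = 1872.7679.
Price P_m = 238.25 − 0.031·1872.7679 = 180.1942; MC(Q_m) = 28.5 + 0.05·1872.7679 = 122.1384.
Competitive Q* = 2589.5062, so ΔQ = 716.7383; wedge = 180.1942 − 122.1384 = 58.0558.
Deadweight loss = ½ × 716.7383 × 58.0558 = $20805.41 thousand.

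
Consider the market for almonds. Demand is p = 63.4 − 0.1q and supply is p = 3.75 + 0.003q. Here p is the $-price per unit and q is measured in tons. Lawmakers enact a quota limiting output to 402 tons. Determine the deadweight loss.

$1615.75

Competitive equilibrium: 63.4 − 0.1q = 3.75 + 0.003q → q* = 579.1262, p* = 5.4874.
At q = 402: demand price = 63.4 − 0.1·402 = 23.2; supply price = 3.75 + 0.003·402 = 4.956.
Δq = 579.1262 − 402 = 177.1262; wedge = 23.2 − 4.956 = 18.244.
The triangle = ½ × 177.1262 × 18.244 = $1615.75.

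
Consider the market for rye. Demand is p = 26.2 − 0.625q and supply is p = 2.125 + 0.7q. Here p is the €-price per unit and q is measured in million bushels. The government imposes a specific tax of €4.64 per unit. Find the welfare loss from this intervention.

€8.12 million

Competitive equilibrium: 26.2 − 0.625q = 2.125 + 0.7q → q* = 18.1698, p* = 14.8439.
With the tax, the buyer price exceeds the seller price by 4.64: (26.2 − 0.625q) − (2.125 + 0.7q) = 4.64 → q' = 14.6679.
Δq = 18.1698 − 14.6679 = 3.5019; the wedge equals the tax, 4.64.
Welfare loss = ½ × 3.5019 × 4.64 = €8.12 million.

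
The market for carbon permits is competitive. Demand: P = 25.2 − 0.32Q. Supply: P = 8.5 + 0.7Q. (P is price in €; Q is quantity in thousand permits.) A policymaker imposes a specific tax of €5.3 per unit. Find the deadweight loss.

€13.77 thousand

Competitive equilibrium: 25.2 − 0.32Q = 8.5 + 0.7Q → Q* = 16.3725, P* = 19.9608.
With the tax, the buyer price exceeds the seller price by 5.3: (25.2 − 0.32Q) − (8.5 + 0.7Q) = 5.3 → Q' = 11.1765.
ΔQ = 16.3725 − 11.1765 = 5.196; the wedge equals the tax, 5.3.
The triangle = ½ × 5.196 × 5.3 = €13.77 thousand.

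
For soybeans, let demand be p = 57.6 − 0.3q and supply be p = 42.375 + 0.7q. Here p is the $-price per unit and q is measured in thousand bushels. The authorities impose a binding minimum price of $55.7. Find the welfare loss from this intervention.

Competitive equilibrium: 57.6 − 0.3q = 42.375 + 0.7q → q* = 15.225, p* = 53.0325.
At the floor p = 55.7, quantity demanded = (57.6 − 55.7)/0.3 = 6.3333.
Sellers' marginal cost at q' = 6.3333: 42.375 + 0.7·6.3333 = 46.8083.
Δq = 15.225 − 6.3333 = 8.8917; wedge = 55.7 − 46.8083 = 8.8917.
DWL = ½ × 8.8917 × 8.8917 = $39.53 thousand.

$39.53 thousand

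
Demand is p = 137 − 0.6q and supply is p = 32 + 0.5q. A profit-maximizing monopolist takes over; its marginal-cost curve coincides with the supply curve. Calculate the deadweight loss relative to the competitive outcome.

Competitive equilibrium: 137 − 0.6q = 32 + 0.5q → q* = 95.4545, p* = 79.7273.
Marginal revenue: MR = 137 − 1.2q. Set MR = MC: 137 − 1.2q = 32 + 0.5q → q_m = 61.7647.
Price p_m = 137 − 0.6·61.7647 = 99.9412; MC(q_m) = 32 + 0.5·61.7647 = 62.8824.
Competitive q* = 95.4545, so Δq = 33.6898; wedge = 99.9412 − 62.8824 = 37.0588.
Welfare loss = ½ × 33.6898 × 37.0588 = 624.25.

624.25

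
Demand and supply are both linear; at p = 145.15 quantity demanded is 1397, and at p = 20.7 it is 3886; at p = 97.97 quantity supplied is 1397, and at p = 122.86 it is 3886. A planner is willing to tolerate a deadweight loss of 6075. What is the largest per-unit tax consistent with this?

Demand slope = (20.7 − 145.15)/(3886 − 1397) = −0.05, so p = 215 − 0.05q.
Supply slope = (122.86 − 97.97)/(3886 − 1397) = 0.01, so p = 84 + 0.01q.
Competitive equilibrium: 215 − 0.05q = 84 + 0.01q → q* = 2183.3333, p* = 105.8333.
A tax t gives Δq = t/0.06 and wedge t, so DWL = t²/0.12.
t²/0.12 = 6075 → t² = 729 → t = 27.

27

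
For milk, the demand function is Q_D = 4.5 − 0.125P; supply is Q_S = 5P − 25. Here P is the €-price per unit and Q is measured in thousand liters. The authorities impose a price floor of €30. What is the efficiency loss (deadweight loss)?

In inverse form: demand P = 36 − 8Q, supply P = 5 + 0.2Q.
Competitive equilibrium: 36 − 8Q = 5 + 0.2Q → Q* = 3.7805, P* = 5.7561.
At the floor P = 30, quantity demanded = (36 − 30)/8 = 0.75.
Sellers' marginal cost at Q' = 0.75: 5 + 0.2·0.75 = 5.15.
ΔQ = 3.7805 − 0.75 = 3.0305; wedge = 30 − 5.15 = 24.85.
Welfare loss = ½ × 3.0305 × 24.85 = €37.65 thousand.

€37.65 thousand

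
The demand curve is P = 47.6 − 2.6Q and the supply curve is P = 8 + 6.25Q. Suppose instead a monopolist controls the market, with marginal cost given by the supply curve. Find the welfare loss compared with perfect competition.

Competitive equilibrium: 47.6 − 2.6Q = 8 + 6.25Q → Q* = 4.4746, P* = 35.9661.
Marginal revenue: MR = 47.6 − 5.2Q. Set MR = MC: 47.6 − 5.2Q = 8 + 6.25Q → Q_m = 3.4585.
Price P_m = 47.6 − 2.6·3.4585 = 38.6079; MC(Q_m) = 8 + 6.25·3.4585 = 29.6156.
Competitive Q* = 4.4746, so ΔQ = 1.0161; wedge = 38.6079 − 29.6156 = 8.9923.
Deadweight loss = ½ × 1.0161 × 8.9923 = 4.57.

4.57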